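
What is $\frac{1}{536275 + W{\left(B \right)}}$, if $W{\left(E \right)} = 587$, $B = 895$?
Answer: $\frac{1}{536862} \approx 1.8627 \cdot 10^{-6}$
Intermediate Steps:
$\frac{1}{536275 + W{\left(B \right)}} = \frac{1}{536275 + 587} = \frac{1}{536862}$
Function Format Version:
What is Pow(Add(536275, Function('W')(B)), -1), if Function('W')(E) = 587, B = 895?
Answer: Rational(1, 536862) ≈ 1.8627e-6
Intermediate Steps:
Pow(Add(536275, Function('W')(B)), -1) = Pow(Add(536275, 587), -1) = Pow(536862, -1) = Rational(1, 536862)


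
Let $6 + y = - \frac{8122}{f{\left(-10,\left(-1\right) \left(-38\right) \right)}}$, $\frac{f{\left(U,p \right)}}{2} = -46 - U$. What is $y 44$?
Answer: $\frac{42295}{9} \approx 4699.4$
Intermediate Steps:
$f{\left(U,p \right)} = -92 - 2 U$ ($f{\left(U,p \right)} = 2 \left(-46 - U\right) = -92 - 2 U$)
$y = \frac{3845}{36}$ ($y = -6 - \frac{8122}{-92 - -20} = -6 - \frac{8122}{-92 + 20} = -6 - \frac{8122}{-72} = -6 - - \frac{4061}{36} = -6 + \frac{4061}{36} = \frac{3845}{36} \approx 106.81$)
$y 44 = \frac{3845}{36} \cdot 44 = \frac{42295}{9}$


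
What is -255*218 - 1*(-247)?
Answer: -55343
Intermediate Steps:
-255*218 - 1*(-247) = -55590 + 247 = -55343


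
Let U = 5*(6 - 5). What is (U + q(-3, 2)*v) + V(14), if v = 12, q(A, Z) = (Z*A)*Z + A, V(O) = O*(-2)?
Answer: -203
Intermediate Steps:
V(O) = -2*O
q(A, Z) = A + A*Z² (q(A, Z) = (A*Z)*Z + A = A*Z² + A = A + A*Z²)
U = 5 (U = 5*1 = 5)
(U + q(-3, 2)*v) + V(14) = (5 - 3*(1 + 2²)*12) - 2*14 = (5 - 3*(1 + 4)*12) - 28 = (5 - 3*5*12) - 28 = (5 - 15*12) - 28 = (5 - 180) - 28 = -175 - 28 = -203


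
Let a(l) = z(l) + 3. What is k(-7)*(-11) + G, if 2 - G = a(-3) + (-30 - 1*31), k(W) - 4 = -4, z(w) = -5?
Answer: 65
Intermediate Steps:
k(W) = 0 (k(W) = 4 - 4 = 0)
a(l) = -2 (a(l) = -5 + 3 = -2)
G = 65 (G = 2 - (-2 + (-30 - 1*31)) = 2 - (-2 + (-30 - 31)) = 2 - (-2 - 61) = 2 - 1*(-63) = 2 + 63 = 65)
k(-7)*(-11) + G = 0*(-11) + 65 = 0 + 65 = 65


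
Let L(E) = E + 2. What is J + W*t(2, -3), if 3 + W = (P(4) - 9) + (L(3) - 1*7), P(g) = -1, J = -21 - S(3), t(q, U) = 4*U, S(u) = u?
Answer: 156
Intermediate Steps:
L(E) = 2 + E
J = -24 (J = -21 - 1*3 = -21 - 3 = -24)
W = -15 (W = -3 + ((-1 - 9) + ((2 + 3) - 1*7)) = -3 + (-10 + (5 - 7)) = -3 + (-10 - 2) = -3 - 12 = -15)
J + W*t(2, -3) = -24 - 60*(-3) = -24 - 15*(-12) = -24 + 180 = 156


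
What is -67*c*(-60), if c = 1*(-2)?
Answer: -8040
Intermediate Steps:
c = -2
-67*c*(-60) = -67*(-2)*(-60) = 134*(-60) = -8040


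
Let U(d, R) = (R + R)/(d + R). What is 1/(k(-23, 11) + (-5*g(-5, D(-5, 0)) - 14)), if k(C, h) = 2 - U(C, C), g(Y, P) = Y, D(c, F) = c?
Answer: 1/12 ≈ 0.083333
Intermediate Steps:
U(d, R) = 2*R/(R + d) (U(d, R) = (2*R)/(R + d) = 2*R/(R + d))
k(C, h) = 1 (k(C, h) = 2 - 2*C/(C + C) = 2 - 2*C/(2*C) = 2 - 2*C*1/(2*C) = 2 - 1*1 = 2 - 1 = 1)
1/(k(-23, 11) + (-5*g(-5, D(-5, 0)) - 14)) = 1/(1 + (-5*(-5) - 14)) = 1/(1 + (25 - 14)) = 1/(1 + 11) = 1/12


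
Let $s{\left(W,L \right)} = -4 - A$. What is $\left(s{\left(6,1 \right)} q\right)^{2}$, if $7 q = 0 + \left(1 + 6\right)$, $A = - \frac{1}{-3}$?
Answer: $\frac{169}{9} \approx 18.778$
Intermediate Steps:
$A = \frac{1}{3}$ ($A = \left(-1\right) \left(- \frac{1}{3}\right) = \frac{1}{3} \approx 0.33333$)
$s{\left(W,L \right)} = - \frac{13}{3}$ ($s{\left(W,L \right)} = -4 - \frac{1}{3} = - \frac{13}{3}$)
$q = 1$ ($q = \frac{0 + \left(1 + 6\right)}{7} = \frac{0 + 7}{7} = \frac{1}{7} \cdot 7 = 1$)
$\left(s{\left(6,1 \right)} q\right)^{2} = \left(\left(- \frac{13}{3}\right) 1\right)^{2} = \left(- \frac{13}{3}\right)^{2} = \frac{169}{9}$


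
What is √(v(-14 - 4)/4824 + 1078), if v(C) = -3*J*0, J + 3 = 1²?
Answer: 7*√22 ≈ 32.833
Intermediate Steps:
J = -2 (J = -3 + 1² = -3 + 1 = -2)
v(C) = 0 (v(C) = -3*(-2)*0 = 6*0 = 0)
√(v(-14 - 4)/4824 + 1078) = √(0/4824 + 1078) = √(0*(1/4824) + 1078) = √(0 + 1078) = √1078 = 7*√22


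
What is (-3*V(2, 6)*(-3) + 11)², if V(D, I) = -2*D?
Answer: 625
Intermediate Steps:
(-3*V(2, 6)*(-3) + 11)² = (-(-6)*2*(-3) + 11)² = (-3*(-4)*(-3) + 11)² = (12*(-3) + 11)² = (-36 + 11)² = (-25)² = 625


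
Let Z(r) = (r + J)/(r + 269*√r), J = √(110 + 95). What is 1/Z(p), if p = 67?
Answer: (67 + 269*√67)/(67 + √205) ≈ 27.901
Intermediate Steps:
J = √205 ≈ 14.318
Z(r) = (r + √205)/(r + 269*√r)
1/Z(p) = 1/((67 + √205)/(67 + 269*√67)) = (67 + 269*√67)/(67 + √205)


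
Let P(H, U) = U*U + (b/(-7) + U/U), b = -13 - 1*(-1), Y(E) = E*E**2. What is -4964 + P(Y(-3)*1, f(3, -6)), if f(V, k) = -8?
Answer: -34281/7 ≈ -4897.3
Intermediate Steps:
Y(E) = E**3
b = -12 (b = -13 + 1 = -12)
P(H, U) = 19/7 + U**2 (P(H, U) = U*U + (-12/(-7) + U/U) = U**2 + (-12*(-1/7) + 1) = U**2 + (12/7 + 1) = U**2 + 19/7 = 19/7 + U**2)
-4964 + P(Y(-3)*1, f(3, -6)) = -4964 + (19/7 + (-8)**2) = -4964 + (19/7 + 64) = -4964 + 467/7 = -34281/7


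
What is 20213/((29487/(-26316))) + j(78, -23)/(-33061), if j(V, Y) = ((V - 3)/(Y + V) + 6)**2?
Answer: -709301363002185/39319744849 ≈ -18039.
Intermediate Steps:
j(V, Y) = (6 + (-3 + V)/(V + Y))**2 (j(V, Y) = ((-3 + V)/(V + Y) + 6)**2 = (6 + (-3 + V)/(V + Y))**2)
20213/((29487/(-26316))) + j(78, -23)/(-33061) = 20213/((29487/(-26316))) + ((-3 + 6*(-23) + 7*78)**2/(78 - 23)**2)/(-33061) = 20213/((29487*(-1/26316))) + ((-3 - 138 + 546)**2/55**2)*(-1/33061) = 20213/(-9829/8772) + ((1/3025)*405**2)*(-1/33061) = 20213*(-8772/9829) + ((1/3025)*164025)*(-1/33061) = -177308436/9829 + (6561/121)*(-1/33061) = -177308436/9829 - 6561/4000381 = -709301363002185/39319744849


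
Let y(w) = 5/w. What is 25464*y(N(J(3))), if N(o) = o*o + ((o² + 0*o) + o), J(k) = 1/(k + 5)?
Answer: 814848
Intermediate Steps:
J(k) = 1/(5 + k)
N(o) = o + 2*o² (N(o) = o² + ((o² + 0) + o) = o² + (o² + o) = o² + (o + o²) = o + 2*o²)
25464*y(N(J(3))) = 25464*(5/(((1 + 2/(5 + 3))/(5 + 3)))) = 25464*(5/(((1 + 2/8)/8))) = 25464*(5/(((1 + 2*(⅛))/8))) = 25464*(5/(((1 + ¼)/8))) = 25464*(5/(((⅛)*(5/4)))) = 25464*(5/(5/32)) = 25464*(5*(32/5)) = 25464*32 = 814848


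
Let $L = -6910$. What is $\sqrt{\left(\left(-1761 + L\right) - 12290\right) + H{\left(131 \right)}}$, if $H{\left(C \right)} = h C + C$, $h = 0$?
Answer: $i \sqrt{20830} \approx 144.33 i$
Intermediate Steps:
$H{\left(C \right)} = C$ ($H{\left(C \right)} = 0 C + C = 0 + C = C$)
$\sqrt{\left(\left(-1761 + L\right) - 12290\right) + H{\left(131 \right)}} = \sqrt{\left(\left(-1761 - 6910\right) - 12290\right) + 131} = \sqrt{\left(-8671 - 12290\right) + 131} = \sqrt{-20961 + 131} = \sqrt{-20830} = i \sqrt{20830}$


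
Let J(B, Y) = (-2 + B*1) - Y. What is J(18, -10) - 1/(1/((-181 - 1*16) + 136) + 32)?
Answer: 50665/1951 ≈ 25.969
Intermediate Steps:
J(B, Y) = -2 + B - Y (J(B, Y) = (-2 + B) - Y = -2 + B - Y)
J(18, -10) - 1/(1/((-181 - 1*16) + 136) + 32) = (-2 + 18 - 1*(-10)) - 1/(1/((-181 - 1*16) + 136) + 32) = (-2 + 18 + 10) - 1/(1/((-181 - 16) + 136) + 32) = 26 - 1/(1/(-197 + 136) + 32) = 26 - 1/(1/(-61) + 32) = 26 - 1/(-1/61 + 32) = 26 - 1/1951/61 = 26 - 1*61/1951 = 26 - 61/1951 = 50665/1951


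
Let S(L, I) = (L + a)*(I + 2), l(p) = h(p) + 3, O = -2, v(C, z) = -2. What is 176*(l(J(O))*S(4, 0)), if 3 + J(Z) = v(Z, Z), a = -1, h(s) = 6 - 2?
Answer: 7392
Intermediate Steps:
h(s) = 4
J(Z) = -5 (J(Z) = -3 - 2 = -5)
l(p) = 7 (l(p) = 4 + 3 = 7)
S(L, I) = (-1 + L)*(2 + I) (S(L, I) = (L - 1)*(I + 2) = (-1 + L)*(2 + I))
176*(l(J(O))*S(4, 0)) = 176*(7*(-2 - 1*0 + 2*4 + 0*4)) = 176*(7*(-2 + 0 + 8 + 0)) = 176*(7*6) = 176*42 = 7392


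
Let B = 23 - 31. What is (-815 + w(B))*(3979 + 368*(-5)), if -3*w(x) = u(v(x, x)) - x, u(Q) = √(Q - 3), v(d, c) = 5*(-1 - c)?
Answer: -1748989 - 2852*√2 ≈ -1.7530e+6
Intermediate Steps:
v(d, c) = -5 - 5*c
B = -8
u(Q) = √(-3 + Q)
w(x) = -√(-8 - 5*x)/3 + x/3 (w(x) = -(√(-3 + (-5 - 5*x)) - x)/3 = -(√(-8 - 5*x) - x)/3 = -√(-8 - 5*x)/3 + x/3)
(-815 + w(B))*(3979 + 368*(-5)) = (-815 + (-√(-8 - 5*(-8))/3 + (⅓)*(-8)))*(3979 + 368*(-5)) = (-815 + (-√(-8 + 40)/3 - 8/3))*(3979 - 1840) = (-815 + (-4*√2/3 - 8/3))*2139 = (-815 + (-8/3 - 4*√2/3))*2139 = (-2453/3 - 4*√2/3)*2139 = -1748989 - 2852*√2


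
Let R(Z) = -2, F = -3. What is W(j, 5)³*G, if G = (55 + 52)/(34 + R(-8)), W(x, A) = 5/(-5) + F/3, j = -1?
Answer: -107/4 ≈ -26.750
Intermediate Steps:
W(x, A) = -2 (W(x, A) = 5/(-5) - 3/3 = 5*(-⅕) - 3*⅓ = -1 - 1 = -2)
G = 107/32 (G = (55 + 52)/(34 - 2) = 107/32 ≈ 3.3438)
W(j, 5)³*G = (-2)³*(107/32) = -8*107/32 = -107/4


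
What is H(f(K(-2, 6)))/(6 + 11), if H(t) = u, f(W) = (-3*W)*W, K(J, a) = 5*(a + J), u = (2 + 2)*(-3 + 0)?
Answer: -12/17 ≈ -0.70588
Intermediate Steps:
u = -12 (u = 4*(-3) = -12)
K(J, a) = 5*J + 5*a (K(J, a) = 5*(J + a) = 5*J + 5*a)
f(W) = -3*W²
H(t) = -12
H(f(K(-2, 6)))/(6 + 11) = -12/(6 + 11) = -12/17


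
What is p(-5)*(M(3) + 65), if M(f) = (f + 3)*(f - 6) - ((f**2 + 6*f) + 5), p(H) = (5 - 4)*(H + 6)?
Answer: 15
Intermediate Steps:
p(H) = 6 + H (p(H) = 1*(6 + H) = 6 + H)
M(f) = -5 - f**2 - 6*f + (-6 + f)*(3 + f) (M(f) = (3 + f)*(-6 + f) - (5 + f**2 + 6*f) = (-6 + f)*(3 + f) + (-5 - f**2 - 6*f) = -5 - f**2 - 6*f + (-6 + f)*(3 + f))
p(-5)*(M(3) + 65) = (6 - 5)*((-23 - 9*3) + 65) = 1*((-23 - 27) + 65) = 1*(-50 + 65) = 1*15 = 15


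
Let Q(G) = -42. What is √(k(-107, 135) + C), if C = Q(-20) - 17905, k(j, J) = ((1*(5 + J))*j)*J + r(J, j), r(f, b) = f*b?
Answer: 2*I*√513673 ≈ 1433.4*I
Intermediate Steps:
r(f, b) = b*f
k(j, J) = J*j + J*j*(5 + J) (k(j, J) = ((1*(5 + J))*j)*J + j*J = ((5 + J)*j)*J + J*j = (j*(5 + J))*J + J*j = J*j*(5 + J) + J*j = J*j + J*j*(5 + J))
C = -17947 (C = -42 - 17905 = -17947)
√(k(-107, 135) + C) = √(135*(-107)*(6 + 135) - 17947) = √(135*(-107)*141 - 17947) = √(-2036745 - 17947) = √(-2054692) = 2*I*√513673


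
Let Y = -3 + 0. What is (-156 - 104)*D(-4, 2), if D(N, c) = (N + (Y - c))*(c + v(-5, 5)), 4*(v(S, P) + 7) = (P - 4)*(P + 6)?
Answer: -5265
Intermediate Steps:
Y = -3
v(S, P) = -7 + (-4 + P)*(6 + P)/4 (v(S, P) = -7 + ((P - 4)*(P + 6))/4 = -7 + ((-4 + P)*(6 + P))/4 = -7 + (-4 + P)*(6 + P)/4)
D(N, c) = (-17/4 + c)*(-3 + N - c) (D(N, c) = (N + (-3 - c))*(c + (-13 + (½)*5 + (¼)*5²)) = (-3 + N - c)*(c + (-13 + 5/2 + (¼)*25)) = (-3 + N - c)*(c + (-13 + 5/2 + 25/4)) = (-3 + N - c)*(c - 17/4) = (-3 + N - c)*(-17/4 + c) = (-17/4 + c)*(-3 + N - c))
(-156 - 104)*D(-4, 2) = (-156 - 104)*(51/4 - 1*2² - 17/4*(-4) + (5/4)*2 - 4*2) = -260*(51/4 - 1*4 + 17 + 5/2 - 8) = -260*(51/4 - 4 + 17 + 5/2 - 8) = -260*81/4 = -5265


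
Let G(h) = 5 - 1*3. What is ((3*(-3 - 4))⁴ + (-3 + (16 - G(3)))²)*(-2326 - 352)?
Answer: -521144156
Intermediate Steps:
G(h) = 2 (G(h) = 5 - 3 = 2)
((3*(-3 - 4))⁴ + (-3 + (16 - G(3)))²)*(-2326 - 352) = ((3*(-3 - 4))⁴ + (-3 + (16 - 1*2))²)*(-2326 - 352) = ((3*(-7))⁴ + (-3 + (16 - 2))²)*(-2678) = ((-21)⁴ + (-3 + 14)²)*(-2678) = (194481 + 11²)*(-2678) = (194481 + 121)*(-2678) = 194602*(-2678) = -521144156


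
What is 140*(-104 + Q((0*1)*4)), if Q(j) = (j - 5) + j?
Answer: -15260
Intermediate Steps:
Q(j) = -5 + 2*j (Q(j) = (-5 + j) + j = -5 + 2*j)
140*(-104 + Q((0*1)*4)) = 140*(-104 + (-5 + 2*((0*1)*4))) = 140*(-104 + (-5 + 2*(0*4))) = 140*(-104 + (-5 + 2*0)) = 140*(-104 + (-5 + 0)) = 140*(-104 - 5) = 140*(-109) = -15260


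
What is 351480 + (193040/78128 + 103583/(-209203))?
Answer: 18897488526154/53765171 ≈ 3.5148e+5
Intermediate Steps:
351480 + (193040/78128 + 103583/(-209203)) = 351480 + (193040*(1/78128) + 103583*(-1/209203)) = 351480 + (635/257 - 103583/209203) = 351480 + 106223074/53765171 = 18897488526154/53765171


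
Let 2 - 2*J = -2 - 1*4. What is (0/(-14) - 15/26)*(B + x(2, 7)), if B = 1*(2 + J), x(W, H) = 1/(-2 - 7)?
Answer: -265/78 ≈ -3.3974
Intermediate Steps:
x(W, H) = -⅑ (x(W, H) = 1/(-9) = -⅑)
J = 4 (J = 1 - (-2 - 1*4)/2 = 1 - (-2 - 4)/2 = 1 - ½*(-6) = 1 + 3 = 4)
B = 6 (B = 1*(2 + 4) = 1*6 = 6)
(0/(-14) - 15/26)*(B + x(2, 7)) = (0/(-14) - 15/26)*(6 - ⅑) = (0*(-1/14) - 15*1/26)*(53/9) = (0 - 15/26)*(53/9) = -15/26*53/9 = -265/78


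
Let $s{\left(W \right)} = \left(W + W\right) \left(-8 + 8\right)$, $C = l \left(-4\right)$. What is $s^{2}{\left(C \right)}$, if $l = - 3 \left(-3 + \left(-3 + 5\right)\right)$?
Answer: $0$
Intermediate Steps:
$l = 3$ ($l = - 3 \left(-3 + 2\right) = \left(-3\right) \left(-1\right) = 3$)
$C = -12$ ($C = 3 \left(-4\right) = -12$)
$s{\left(W \right)} = 0$ ($s{\left(W \right)} = 2 W 0 = 0$)
$s^{2}{\left(C \right)} = 0^{2} = 0$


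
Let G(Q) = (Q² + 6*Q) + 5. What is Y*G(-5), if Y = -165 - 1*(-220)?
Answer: 0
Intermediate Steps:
G(Q) = 5 + Q² + 6*Q
Y = 55 (Y = -165 + 220 = 55)
Y*G(-5) = 55*(5 + (-5)² + 6*(-5)) = 55*(5 + 25 - 30) = 55*0 = 0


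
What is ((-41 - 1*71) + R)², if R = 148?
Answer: 1296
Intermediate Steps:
((-41 - 1*71) + R)² = ((-41 - 1*71) + 148)² = ((-41 - 71) + 148)² = (-112 + 148)² = 36² = 1296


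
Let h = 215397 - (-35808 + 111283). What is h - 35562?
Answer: 104360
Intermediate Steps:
h = 139922 (h = 215397 - 1*75475 = 215397 - 75475 = 139922)
h - 35562 = 139922 - 35562 = 104360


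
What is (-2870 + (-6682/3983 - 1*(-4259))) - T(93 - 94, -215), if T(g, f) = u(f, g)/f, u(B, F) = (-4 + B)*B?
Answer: 6397982/3983 ≈ 1606.3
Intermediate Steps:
u(B, F) = B*(-4 + B)
T(g, f) = -4 + f (T(g, f) = (f*(-4 + f))/f = -4 + f)
(-2870 + (-6682/3983 - 1*(-4259))) - T(93 - 94, -215) = (-2870 + (-6682/3983 - 1*(-4259))) - (-4 - 215) = (-2870 + (-6682*1/3983 + 4259)) - 1*(-219) = (-2870 + (-6682/3983 + 4259)) + 219 = (-2870 + 16956915/3983) + 219 = 5525705/3983 + 219 = 6397982/3983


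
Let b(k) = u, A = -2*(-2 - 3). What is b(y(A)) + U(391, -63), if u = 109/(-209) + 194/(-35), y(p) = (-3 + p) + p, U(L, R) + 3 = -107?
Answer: -849011/7315 ≈ -116.06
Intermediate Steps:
U(L, R) = -110 (U(L, R) = -3 - 107 = -110)
A = 10 (A = -2*(-5) = 10)
y(p) = -3 + 2*p
u = -44361/7315 (u = 109*(-1/209) + 194*(-1/35) = -109/209 - 194/35 = -44361/7315 ≈ -6.0644)
b(k) = -44361/7315
b(y(A)) + U(391, -63) = -44361/7315 - 110 = -849011/7315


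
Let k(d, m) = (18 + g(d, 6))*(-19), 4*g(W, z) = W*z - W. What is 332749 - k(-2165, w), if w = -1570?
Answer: 1126689/4 ≈ 2.8167e+5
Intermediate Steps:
g(W, z) = -W/4 + W*z/4 (g(W, z) = (W*z - W)/4 = (-W + W*z)/4 = -W/4 + W*z/4)
k(d, m) = -342 - 95*d/4 (k(d, m) = (18 + d*(-1 + 6)/4)*(-19) = (18 + (¼)*d*5)*(-19) = (18 + 5*d/4)*(-19) = -342 - 95*d/4)
332749 - k(-2165, w) = 332749 - (-342 - 95/4*(-2165)) = 332749 - (-342 + 205675/4) = 332749 - 1*204307/4 = 332749 - 204307/4 = 1126689/4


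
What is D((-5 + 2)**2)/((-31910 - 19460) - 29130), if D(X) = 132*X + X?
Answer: -171/11500 ≈ -0.014870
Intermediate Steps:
D(X) = 133*X
D((-5 + 2)**2)/((-31910 - 19460) - 29130) = (133*(-5 + 2)**2)/((-31910 - 19460) - 29130) = (133*(-3)**2)/(-51370 - 29130) = (133*9)/(-80500) = 1197*(-1/80500) = -171/11500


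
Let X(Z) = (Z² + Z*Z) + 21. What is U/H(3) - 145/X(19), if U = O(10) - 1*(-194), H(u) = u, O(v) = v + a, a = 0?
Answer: 50379/743 ≈ 67.805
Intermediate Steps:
X(Z) = 21 + 2*Z² (X(Z) = (Z² + Z²) + 21 = 2*Z² + 21 = 21 + 2*Z²)
O(v) = v (O(v) = v + 0 = v)
U = 204 (U = 10 - 1*(-194) = 10 + 194 = 204)
U/H(3) - 145/X(19) = 204/3 - 145/(21 + 2*19²) = 204*(⅓) - 145/(21 + 2*361) = 68 - 145/(21 + 722) = 68 - 145/743 = 50379/743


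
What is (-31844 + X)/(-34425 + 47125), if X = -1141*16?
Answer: -501/127 ≈ -3.9449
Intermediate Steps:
X = -18256
(-31844 + X)/(-34425 + 47125) = (-31844 - 18256)/(-34425 + 47125) = -50100/12700 = -50100*1/12700 = -501/127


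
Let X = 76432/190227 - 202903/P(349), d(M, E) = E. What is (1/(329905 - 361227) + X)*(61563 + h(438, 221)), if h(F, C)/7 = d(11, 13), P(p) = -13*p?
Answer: 37603257473074672237/13516381078239 ≈ 2.7821e+6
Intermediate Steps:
h(F, C) = 91 (h(F, C) = 7*13 = 91)
X = 38944400965/863059899 (X = 76432/190227 - 202903/((-13*349)) = 76432*(1/190227) - 202903/(-4537) = 76432/190227 - 202903*(-1/4537) = 76432/190227 + 202903/4537 = 38944400965/863059899 ≈ 45.124)
(1/(329905 - 361227) + X)*(61563 + h(438, 221)) = (1/(329905 - 361227) + 38944400965/863059899)*(61563 + 91) = (1/(-31322) + 38944400965/863059899)*61654 = (-1/31322 + 38944400965/863059899)*61654 = (1219815663965831/27032762156478)*61654 = 37603257473074672237/13516381078239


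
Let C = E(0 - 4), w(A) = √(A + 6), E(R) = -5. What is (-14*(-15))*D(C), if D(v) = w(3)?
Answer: 630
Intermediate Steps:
w(A) = √(6 + A)
C = -5
D(v) = 3 (D(v) = √(6 + 3) = √9 = 3)
(-14*(-15))*D(C) = -14*(-15)*3 = 210*3 = 630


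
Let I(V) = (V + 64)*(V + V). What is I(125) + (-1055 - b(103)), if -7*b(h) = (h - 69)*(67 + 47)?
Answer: 327241/7 ≈ 46749.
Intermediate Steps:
I(V) = 2*V*(64 + V) (I(V) = (64 + V)*(2*V) = 2*V*(64 + V))
b(h) = 7866/7 - 114*h/7 (b(h) = -(h - 69)*(67 + 47)/7 = -(-69 + h)*114/7 = -(-7866 + 114*h)/7 = 7866/7 - 114*h/7)
I(125) + (-1055 - b(103)) = 2*125*(64 + 125) + (-1055 - (7866/7 - 114/7*103)) = 2*125*189 + (-1055 - (7866/7 - 11742/7)) = 47250 + (-1055 - 1*(-3876/7)) = 47250 + (-1055 + 3876/7) = 47250 - 3509/7 = 327241/7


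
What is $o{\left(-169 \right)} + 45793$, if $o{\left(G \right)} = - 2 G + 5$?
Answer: $46136$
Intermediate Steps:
$o{\left(G \right)} = 5 - 2 G$
$o{\left(-169 \right)} + 45793 = \left(5 - -338\right) + 45793 = \left(5 + 338\right) + 45793 = 343 + 45793 = 46136$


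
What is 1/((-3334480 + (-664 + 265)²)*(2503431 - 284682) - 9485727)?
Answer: -1/7045156591698 ≈ -1.4194e-13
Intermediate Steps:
1/((-3334480 + (-664 + 265)²)*(2503431 - 284682) - 9485727) = 1/((-3334480 + (-399)²)*2218749 - 9485727) = 1/((-3334480 + 159201)*2218749 - 9485727) = 1/(-3175279*2218749 - 9485727) = 1/(-7045147105971 - 9485727) = 1/(-7045156591698) = -1/7045156591698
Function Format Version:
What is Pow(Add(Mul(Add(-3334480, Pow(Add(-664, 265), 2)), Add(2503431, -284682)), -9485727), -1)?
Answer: Rational(-1, 7045156591698) ≈ -1.4194e-13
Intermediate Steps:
Pow(Add(Mul(Add(-3334480, Pow(Add(-664, 265), 2)), Add(2503431, -284682)), -9485727), -1) = Pow(Add(Mul(Add(-3334480, Pow(-399, 2)), 2218749), -9485727), -1) = Pow(Add(Mul(Add(-3334480, 159201), 2218749), -9485727), -1) = Pow(Add(Mul(-3175279, 2218749), -9485727), -1) = Pow(Add(-7045147105971, -9485727), -1) = Pow(-7045156591698, -1) = Rational(-1, 7045156591698)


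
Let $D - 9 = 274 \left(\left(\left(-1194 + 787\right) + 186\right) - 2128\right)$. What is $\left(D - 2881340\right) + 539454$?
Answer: $-2985503$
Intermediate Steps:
$D = -643617$ ($D = 9 + 274 \left(\left(\left(-1194 + 787\right) + 186\right) - 2128\right) = 9 + 274 \left(\left(-407 + 186\right) - 2128\right) = 9 + 274 \left(-221 - 2128\right) = 9 + 274 \left(-2349\right) = 9 - 643626 = -643617$)
$\left(D - 2881340\right) + 539454 = \left(-643617 - 2881340\right) + 539454 = -3524957 + 539454 = -2985503$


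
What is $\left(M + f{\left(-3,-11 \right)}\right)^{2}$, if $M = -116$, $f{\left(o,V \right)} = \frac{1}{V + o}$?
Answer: $\frac{2640625}{196} \approx 13473.0$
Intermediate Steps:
$\left(M + f{\left(-3,-11 \right)}\right)^{2} = \left(-116 + \frac{1}{-11 - 3}\right)^{2} = \left(-116 + \frac{1}{-14}\right)^{2} = \left(-116 - \frac{1}{14}\right)^{2} = \left(- \frac{1625}{14}\right)^{2} = \frac{2640625}{196}$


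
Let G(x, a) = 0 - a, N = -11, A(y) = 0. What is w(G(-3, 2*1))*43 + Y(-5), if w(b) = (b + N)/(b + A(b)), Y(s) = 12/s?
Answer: 2771/10 ≈ 277.10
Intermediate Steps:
G(x, a) = -a
w(b) = (-11 + b)/b (w(b) = (b - 11)/(b + 0) = (-11 + b)/b)
w(G(-3, 2*1))*43 + Y(-5) = ((-11 - 2)/((-2)))*43 + 12/(-5) = ((-11 - 1*2)/((-1*2)))*43 + 12*(-⅕) = ((-11 - 2)/(-2))*43 - 12/5 = -½*(-13)*43 - 12/5 = (13/2)*43 - 12/5 = 559/2 - 12/5 = 2771/10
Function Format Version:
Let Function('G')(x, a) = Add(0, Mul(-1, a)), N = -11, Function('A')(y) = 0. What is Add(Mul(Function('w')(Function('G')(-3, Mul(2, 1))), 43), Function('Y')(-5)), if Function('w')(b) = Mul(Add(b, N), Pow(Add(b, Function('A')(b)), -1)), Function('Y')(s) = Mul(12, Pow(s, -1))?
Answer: Rational(2771, 10) ≈ 277.10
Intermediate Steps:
Function('G')(x, a) = Mul(-1, a)
Function('w')(b) = Mul(Pow(b, -1), Add(-11, b)) (Function('w')(b) = Mul(Add(b, -11), Pow(Add(b, 0), -1)) = Mul(Add(-11, b), Pow(b, -1)) = Mul(Pow(b, -1), Add(-11, b)))
Add(Mul(Function('w')(Function('G')(-3, Mul(2, 1))), 43), Function('Y')(-5)) = Add(Mul(Mul(Pow(Mul(-1, Mul(2, 1)), -1), Add(-11, Mul(-1, Mul(2, 1)))), 43), Mul(12, Pow(-5, -1))) = Add(Mul(Mul(Pow(Mul(-1, 2), -1), Add(-11, Mul(-1, 2))), 43), Mul(12, Rational(-1, 5))) = Add(Mul(Mul(Pow(-2, -1), Add(-11, -2)), 43), Rational(-12, 5)) = Add(Mul(Mul(Rational(-1, 2), -13), 43), Rational(-12, 5)) = Add(Mul(Rational(13, 2), 43), Rational(-12, 5)) = Add(Rational(559, 2), Rational(-12, 5)) = Rational(2771, 10)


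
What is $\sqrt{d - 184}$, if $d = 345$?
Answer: $\sqrt{161} \approx 12.689$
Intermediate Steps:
$\sqrt{d - 184} = \sqrt{345 - 184} = \sqrt{161}$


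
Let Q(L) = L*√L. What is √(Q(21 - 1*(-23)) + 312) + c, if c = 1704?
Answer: 1704 + 2*√(78 + 22*√11) ≈ 1728.6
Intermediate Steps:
Q(L) = L^(3/2)
√(Q(21 - 1*(-23)) + 312) + c = √((21 - 1*(-23))^(3/2) + 312) + 1704 = √((21 + 23)^(3/2) + 312) + 1704 = √(44^(3/2) + 312) + 1704 = √(88*√11 + 312) + 1704 = √(312 + 88*√11) + 1704 = 1704 + √(312 + 88*√11)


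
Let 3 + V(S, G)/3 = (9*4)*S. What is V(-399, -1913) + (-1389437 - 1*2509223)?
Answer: -3941761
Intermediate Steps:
V(S, G) = -9 + 108*S (V(S, G) = -9 + 3*((9*4)*S) = -9 + 3*(36*S) = -9 + 108*S)
V(-399, -1913) + (-1389437 - 1*2509223) = (-9 + 108*(-399)) + (-1389437 - 1*2509223) = (-9 - 43092) + (-1389437 - 2509223) = -43101 - 3898660 = -3941761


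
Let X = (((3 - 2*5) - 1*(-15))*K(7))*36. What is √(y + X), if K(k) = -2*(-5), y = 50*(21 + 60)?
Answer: 3*√770 ≈ 83.247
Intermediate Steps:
y = 4050 (y = 50*81 = 4050)
K(k) = 10
X = 2880 (X = (((3 - 2*5) - 1*(-15))*10)*36 = (((3 - 10) + 15)*10)*36 = ((-7 + 15)*10)*36 = (8*10)*36 = 80*36 = 2880)
√(y + X) = √(4050 + 2880) = √6930 = 3*√770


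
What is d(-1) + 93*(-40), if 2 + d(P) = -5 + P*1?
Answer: -3728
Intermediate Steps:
d(P) = -7 + P (d(P) = -2 + (-5 + P*1) = -2 + (-5 + P) = -7 + P)
d(-1) + 93*(-40) = (-7 - 1) + 93*(-40) = -8 - 3720 = -3728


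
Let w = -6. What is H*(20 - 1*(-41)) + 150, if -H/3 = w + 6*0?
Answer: 1248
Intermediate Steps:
H = 18 (H = -3*(-6 + 6*0) = -3*(-6 + 0) = -3*(-6) = 18)
H*(20 - 1*(-41)) + 150 = 18*(20 - 1*(-41)) + 150 = 18*(20 + 41) + 150 = 18*61 + 150 = 1098 + 150 = 1248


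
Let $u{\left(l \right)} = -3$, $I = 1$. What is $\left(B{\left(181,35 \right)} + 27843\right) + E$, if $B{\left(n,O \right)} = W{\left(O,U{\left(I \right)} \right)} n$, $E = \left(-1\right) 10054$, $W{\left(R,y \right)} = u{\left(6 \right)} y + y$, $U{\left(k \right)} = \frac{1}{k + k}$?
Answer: $17608$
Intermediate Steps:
$U{\left(k \right)} = \frac{1}{2 k}$
$W{\left(R,y \right)} = - 2 y$ ($W{\left(R,y \right)} = - 3 y + y = - 2 y$)
$E = -10054$
$B{\left(n,O \right)} = - n$ ($B{\left(n,O \right)} = - 2 \frac{1}{2 \cdot 1} n = - 2 \cdot \frac{1}{2} \cdot 1 n = \left(-2\right) \frac{1}{2} n = - n$)
$\left(B{\left(181,35 \right)} + 27843\right) + E = \left(\left(-1\right) 181 + 27843\right) - 10054 = \left(-181 + 27843\right) - 10054 = 27662 - 10054 = 17608$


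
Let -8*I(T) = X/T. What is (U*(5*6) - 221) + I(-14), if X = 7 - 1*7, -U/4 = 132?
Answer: -16061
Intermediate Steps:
U = -528 (U = -4*132 = -528)
X = 0 (X = 7 - 7 = 0)
I(T) = 0 (I(T) = -0/T = -1/8*0 = 0)
(U*(5*6) - 221) + I(-14) = (-2640*6 - 221) + 0 = (-528*30 - 221) + 0 = (-15840 - 221) + 0 = -16061 + 0 = -16061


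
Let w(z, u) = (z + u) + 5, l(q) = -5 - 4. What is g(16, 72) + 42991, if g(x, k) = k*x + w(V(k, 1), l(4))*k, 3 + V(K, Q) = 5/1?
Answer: 43999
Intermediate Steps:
l(q) = -9
V(K, Q) = 2 (V(K, Q) = -3 + 5/1 = -3 + 5*1 = -3 + 5 = 2)
w(z, u) = 5 + u + z (w(z, u) = (u + z) + 5 = 5 + u + z)
g(x, k) = -2*k + k*x (g(x, k) = k*x + (5 - 9 + 2)*k = k*x - 2*k = -2*k + k*x)
g(16, 72) + 42991 = 72*(-2 + 16) + 42991 = 72*14 + 42991 = 1008 + 42991 = 43999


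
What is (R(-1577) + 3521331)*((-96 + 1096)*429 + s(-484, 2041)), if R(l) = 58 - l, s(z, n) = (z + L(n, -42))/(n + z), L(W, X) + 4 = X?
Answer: 784391280475340/519 ≈ 1.5114e+12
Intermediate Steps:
L(W, X) = -4 + X
s(z, n) = (-46 + z)/(n + z) (s(z, n) = (z + (-4 - 42))/(n + z) = (z - 46)/(n + z) = (-46 + z)/(n + z))
(R(-1577) + 3521331)*((-96 + 1096)*429 + s(-484, 2041)) = ((58 - 1*(-1577)) + 3521331)*((-96 + 1096)*429 + (-46 - 484)/(2041 - 484)) = ((58 + 1577) + 3521331)*(1000*429 - 530/1557) = (1635 + 3521331)*(429000 + (1/1557)*(-530)) = 3522966*(429000 - 530/1557) = 3522966*(667952470/1557) = 784391280475340/519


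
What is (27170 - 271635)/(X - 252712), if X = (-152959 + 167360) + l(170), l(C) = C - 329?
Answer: 48893/47694 ≈ 1.0251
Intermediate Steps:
l(C) = -329 + C
X = 14242 (X = (-152959 + 167360) + (-329 + 170) = 14401 - 159 = 14242)
(27170 - 271635)/(X - 252712) = (27170 - 271635)/(14242 - 252712) = -244465/(-238470) = -244465*(-1/238470) = 48893/47694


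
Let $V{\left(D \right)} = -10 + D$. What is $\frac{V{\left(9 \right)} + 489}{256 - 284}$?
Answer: $- \frac{122}{7} \approx -17.429$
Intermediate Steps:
$\frac{V{\left(9 \right)} + 489}{256 - 284} = \frac{\left(-10 + 9\right) + 489}{256 - 284} = \frac{-1 + 489}{-28} = 488 \left(- \frac{1}{28}\right) = - \frac{122}{7}$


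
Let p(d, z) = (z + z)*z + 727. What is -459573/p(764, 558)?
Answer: -459573/623455 ≈ -0.73714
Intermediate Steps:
p(d, z) = 727 + 2*z² (p(d, z) = (2*z)*z + 727 = 2*z² + 727 = 727 + 2*z²)
-459573/p(764, 558) = -459573/(727 + 2*558²) = -459573/(727 + 2*311364) = -459573/(727 + 622728) = -459573/623455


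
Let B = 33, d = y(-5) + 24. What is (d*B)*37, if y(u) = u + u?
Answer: 17094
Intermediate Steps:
y(u) = 2*u
d = 14 (d = 2*(-5) + 24 = -10 + 24 = 14)
(d*B)*37 = (14*33)*37 = 462*37 = 17094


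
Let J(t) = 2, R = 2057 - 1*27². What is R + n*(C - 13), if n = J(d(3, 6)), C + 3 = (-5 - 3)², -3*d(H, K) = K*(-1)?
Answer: 1424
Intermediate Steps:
d(H, K) = K/3 (d(H, K) = -K*(-1)/3 = -(-1)*K/3 = K/3)
R = 1328 (R = 2057 - 1*729 = 2057 - 729 = 1328)
C = 61 (C = -3 + (-5 - 3)² = -3 + (-8)² = -3 + 64 = 61)
n = 2
R + n*(C - 13) = 1328 + 2*(61 - 13) = 1328 + 2*48 = 1328 + 96 = 1424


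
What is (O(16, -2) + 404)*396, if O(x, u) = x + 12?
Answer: 171072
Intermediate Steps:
O(x, u) = 12 + x
(O(16, -2) + 404)*396 = ((12 + 16) + 404)*396 = (28 + 404)*396 = 432*396 = 171072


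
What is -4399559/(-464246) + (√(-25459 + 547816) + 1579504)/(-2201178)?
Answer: 4475467033259/510944040894 - 11*√4317/2201178 ≈ 8.7589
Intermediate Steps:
-4399559/(-464246) + (√(-25459 + 547816) + 1579504)/(-2201178) = -4399559*(-1/464246) + (√522357 + 1579504)*(-1/2201178) = 4399559/464246 + (11*√4317 + 1579504)*(-1/2201178) = 4399559/464246 + (1579504 + 11*√4317)*(-1/2201178) = 4399559/464246 + (-789752/1100589 - 11*√4317/2201178) = 4475467033259/510944040894 - 11*√4317/2201178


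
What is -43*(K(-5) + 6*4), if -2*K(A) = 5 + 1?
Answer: -903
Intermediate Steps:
K(A) = -3 (K(A) = -(5 + 1)/2 = -½*6 = -3)
-43*(K(-5) + 6*4) = -43*(-3 + 6*4) = -43*(-3 + 24) = -43*21 = -903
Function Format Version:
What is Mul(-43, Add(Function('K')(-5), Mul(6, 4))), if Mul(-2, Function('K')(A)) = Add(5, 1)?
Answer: -903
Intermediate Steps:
Function('K')(A) = -3 (Function('K')(A) = Mul(Rational(-1, 2), Add(5, 1)) = Mul(Rational(-1, 2), 6) = -3)
Mul(-43, Add(Function('K')(-5), Mul(6, 4))) = Mul(-43, Add(-3, Mul(6, 4))) = Mul(-43, Add(-3, 24)) = Mul(-43, 21) = -903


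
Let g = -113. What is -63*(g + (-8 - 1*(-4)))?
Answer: 7371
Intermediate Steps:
-63*(g + (-8 - 1*(-4))) = -63*(-113 + (-8 - 1*(-4))) = -63*(-113 + (-8 + 4)) = -63*(-113 - 4) = -63*(-117) = 7371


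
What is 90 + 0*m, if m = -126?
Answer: 90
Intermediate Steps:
90 + 0*m = 90 + 0*(-126) = 90 + 0 = 90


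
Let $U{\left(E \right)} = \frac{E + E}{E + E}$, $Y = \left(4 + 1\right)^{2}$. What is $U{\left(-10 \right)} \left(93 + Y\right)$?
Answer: $118$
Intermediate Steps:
$Y = 25$ ($Y = 5^{2} = 25$)
$U{\left(E \right)} = 1$ ($U{\left(E \right)} = \frac{2 E}{2 E} = 2 E \frac{1}{2 E} = 1$)
$U{\left(-10 \right)} \left(93 + Y\right) = 1 \left(93 + 25\right) = 1 \cdot 118 = 118$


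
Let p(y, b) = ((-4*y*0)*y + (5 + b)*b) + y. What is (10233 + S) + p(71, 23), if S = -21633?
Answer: -10685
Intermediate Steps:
p(y, b) = y + b*(5 + b) (p(y, b) = (0*y + b*(5 + b)) + y = (0 + b*(5 + b)) + y = b*(5 + b) + y = y + b*(5 + b))
(10233 + S) + p(71, 23) = (10233 - 21633) + (71 + 23² + 5*23) = -11400 + (71 + 529 + 115) = -11400 + 715 = -10685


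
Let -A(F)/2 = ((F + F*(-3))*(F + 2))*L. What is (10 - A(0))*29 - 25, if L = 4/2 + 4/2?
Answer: 265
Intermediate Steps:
L = 4 (L = 4*(½) + 4*(½) = 2 + 2 = 4)
A(F) = 16*F*(2 + F) (A(F) = -2*(F + F*(-3))*(F + 2)*4 = -2*(F - 3*F)*(2 + F)*4 = -2*(-2*F)*(2 + F)*4 = -2*(-2*F*(2 + F))*4 = -(-16)*F*(2 + F) = 16*F*(2 + F))
(10 - A(0))*29 - 25 = (10 - 16*0*(2 + 0))*29 - 25 = (10 - 16*0*2)*29 - 25 = (10 - 1*0)*29 - 25 = (10 + 0)*29 - 25 = 10*29 - 25 = 290 - 25 = 265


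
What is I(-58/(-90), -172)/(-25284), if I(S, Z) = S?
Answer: -29/1137780 ≈ -2.5488e-5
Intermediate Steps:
I(-58/(-90), -172)/(-25284) = -58/(-90)/(-25284) = -58*(-1/90)*(-1/25284) = (29/45)*(-1/25284) = -29/1137780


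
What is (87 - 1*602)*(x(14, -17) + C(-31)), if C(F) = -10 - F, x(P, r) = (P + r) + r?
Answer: -515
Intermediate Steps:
x(P, r) = P + 2*r
(87 - 1*602)*(x(14, -17) + C(-31)) = (87 - 1*602)*((14 + 2*(-17)) + (-10 - 1*(-31))) = (87 - 602)*((14 - 34) + (-10 + 31)) = -515*(-20 + 21) = -515*1 = -515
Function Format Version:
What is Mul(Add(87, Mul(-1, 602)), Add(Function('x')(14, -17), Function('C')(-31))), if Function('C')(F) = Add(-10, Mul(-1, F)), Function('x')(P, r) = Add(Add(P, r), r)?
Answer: -515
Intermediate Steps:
Function('x')(P, r) = Add(P, Mul(2, r))
Mul(Add(87, Mul(-1, 602)), Add(Function('x')(14, -17), Function('C')(-31))) = Mul(Add(87, Mul(-1, 602)), Add(Add(14, Mul(2, -17)), Add(-10, Mul(-1, -31)))) = Mul(Add(87, -602), Add(Add(14, -34), Add(-10, 31))) = Mul(-515, Add(-20, 21)) = Mul(-515, 1) = -515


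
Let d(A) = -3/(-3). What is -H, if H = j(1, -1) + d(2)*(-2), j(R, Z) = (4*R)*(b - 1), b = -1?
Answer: 10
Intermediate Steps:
d(A) = 1 (d(A) = -3*(-1/3) = 1)
j(R, Z) = -8*R (j(R, Z) = (4*R)*(-1 - 1) = (4*R)*(-2) = -8*R)
H = -10 (H = -8*1 + 1*(-2) = -8 - 2 = -10)
-H = -1*(-10) = 10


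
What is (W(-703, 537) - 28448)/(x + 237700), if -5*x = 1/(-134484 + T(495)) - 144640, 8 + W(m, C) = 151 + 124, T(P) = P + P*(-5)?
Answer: -19228459920/181925616961 ≈ -0.10569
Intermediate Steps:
T(P) = -4*P (T(P) = P - 5*P = -4*P)
W(m, C) = 267 (W(m, C) = -8 + (151 + 124) = -8 + 275 = 267)
x = 19738152961/682320 (x = -(1/(-134484 - 4*495) - 144640)/5 = -(1/(-134484 - 1980) - 144640)/5 = -(1/(-136464) - 144640)/5 = -(-1/136464 - 144640)/5 = -1/5*(-19738152961/136464) = 19738152961/682320 ≈ 28928.)
(W(-703, 537) - 28448)/(x + 237700) = (267 - 28448)/(19738152961/682320 + 237700) = -28181/181925616961/682320 = -28181*682320/181925616961 = -19228459920/181925616961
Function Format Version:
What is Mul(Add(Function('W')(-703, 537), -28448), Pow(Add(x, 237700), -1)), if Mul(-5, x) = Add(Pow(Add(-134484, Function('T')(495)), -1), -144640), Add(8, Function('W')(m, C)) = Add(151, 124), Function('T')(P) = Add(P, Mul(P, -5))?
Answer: Rational(-19228459920, 181925616961) ≈ -0.10569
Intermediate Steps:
Function('T')(P) = Mul(-4, P) (Function('T')(P) = Add(P, Mul(-5, P)) = Mul(-4, P))
Function('W')(m, C) = 267 (Function('W')(m, C) = Add(-8, Add(151, 124)) = Add(-8, 275) = 267)
x = Rational(19738152961, 682320) (x = Mul(Rational(-1, 5), Add(Pow(Add(-134484, Mul(-4, 495)), -1), -144640)) = Mul(Rational(-1, 5), Add(Pow(Add(-134484, -1980), -1), -144640)) = Mul(Rational(-1, 5), Add(Pow(-136464, -1), -144640)) = Mul(Rational(-1, 5), Add(Rational(-1, 136464), -144640)) = Mul(Rational(-1, 5), Rational(-19738152961, 136464)) = Rational(19738152961, 682320) ≈ 28928.)
Mul(Add(Function('W')(-703, 537), -28448), Pow(Add(x, 237700), -1)) = Mul(Add(267, -28448), Pow(Add(Rational(19738152961, 682320), 237700), -1)) = Mul(-28181, Pow(Rational(181925616961, 682320), -1)) = Mul(-28181, Rational(682320, 181925616961)) = Rational(-19228459920, 181925616961)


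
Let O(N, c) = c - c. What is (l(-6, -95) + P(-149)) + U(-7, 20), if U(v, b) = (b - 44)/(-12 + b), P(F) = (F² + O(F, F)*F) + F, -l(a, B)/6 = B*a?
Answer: 18629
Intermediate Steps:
O(N, c) = 0
l(a, B) = -6*B*a
P(F) = F + F² (P(F) = (F² + 0*F) + F = (F² + 0) + F = F² + F = F + F²)
U(v, b) = (-44 + b)/(-12 + b)
(l(-6, -95) + P(-149)) + U(-7, 20) = (-6*(-95)*(-6) - 149*(1 - 149)) + (-44 + 20)/(-12 + 20) = (-3420 - 149*(-148)) - 24/8 = (-3420 + 22052) + (⅛)*(-24) = 18632 - 3 = 18629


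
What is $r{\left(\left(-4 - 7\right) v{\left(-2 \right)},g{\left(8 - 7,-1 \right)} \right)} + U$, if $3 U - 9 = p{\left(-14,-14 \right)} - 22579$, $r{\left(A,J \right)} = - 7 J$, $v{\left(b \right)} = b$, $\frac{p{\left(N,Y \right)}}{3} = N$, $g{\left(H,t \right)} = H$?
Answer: $- \frac{22633}{3} \approx -7544.3$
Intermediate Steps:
$p{\left(N,Y \right)} = 3 N$
$U = - \frac{22612}{3}$ ($U = 3 + \frac{3 \left(-14\right) - 22579}{3} = 3 + \frac{-42 - 22579}{3} = 3 + \frac{1}{3} \left(-22621\right) = 3 - \frac{22621}{3} = - \frac{22612}{3} \approx -7537.3$)
$r{\left(\left(-4 - 7\right) v{\left(-2 \right)},g{\left(8 - 7,-1 \right)} \right)} + U = - 7 \left(8 - 7\right) - \frac{22612}{3} = \left(-7\right) 1 - \frac{22612}{3} = -7 - \frac{22612}{3} = - \frac{22633}{3}$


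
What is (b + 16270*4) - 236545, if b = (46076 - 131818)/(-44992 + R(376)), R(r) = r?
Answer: -3824998349/22308 ≈ -1.7146e+5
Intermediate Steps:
b = 42871/22308 (b = (46076 - 131818)/(-44992 + 376) = -85742/(-44616) = -85742*(-1/44616) = 42871/22308 ≈ 1.9218)
(b + 16270*4) - 236545 = (42871/22308 + 16270*4) - 236545 = (42871/22308 + 65080) - 236545 = 1451847511/22308 - 236545 = -3824998349/22308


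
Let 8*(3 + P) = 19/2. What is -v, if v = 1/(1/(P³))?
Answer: 24389/4096 ≈ 5.9543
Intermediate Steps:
P = -29/16 (P = -3 + (19/2)/8 = -3 + (19*(½))/8 = -3 + (⅛)*(19/2) = -3 + 19/16 = -29/16 ≈ -1.8125)
v = -24389/4096 (v = 1/(1/((-29/16)³)) = 1/(1/(-24389/4096)) = 1/(-4096/24389) = -24389/4096 ≈ -5.9543)
-v = -1*(-24389/4096) = 24389/4096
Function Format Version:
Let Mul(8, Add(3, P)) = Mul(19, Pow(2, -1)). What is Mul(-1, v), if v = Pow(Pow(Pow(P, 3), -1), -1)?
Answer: Rational(24389, 4096) ≈ 5.9543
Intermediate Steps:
P = Rational(-29, 16) (P = Add(-3, Mul(Rational(1, 8), Mul(19, Pow(2, -1)))) = Add(-3, Mul(Rational(1, 8), Mul(19, Rational(1, 2)))) = Add(-3, Mul(Rational(1, 8), Rational(19, 2))) = Add(-3, Rational(19, 16)) = Rational(-29, 16) ≈ -1.8125)
v = Rational(-24389, 4096) (v = Pow(Pow(Pow(Rational(-29, 16), 3), -1), -1) = Pow(Pow(Rational(-24389, 4096), -1), -1) = Pow(Rational(-4096, 24389), -1) = Rational(-24389, 4096) ≈ -5.9543)
Mul(-1, v) = Mul(-1, Rational(-24389, 4096)) = Rational(24389, 4096)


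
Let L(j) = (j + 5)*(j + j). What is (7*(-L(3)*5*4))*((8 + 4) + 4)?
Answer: -107520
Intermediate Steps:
L(j) = 2*j*(5 + j) (L(j) = (5 + j)*(2*j) = 2*j*(5 + j))
(7*(-L(3)*5*4))*((8 + 4) + 4) = (7*(-(2*3*(5 + 3))*5*4))*((8 + 4) + 4) = (7*(-(2*3*8)*5*4))*(12 + 4) = (7*(-48*5*4))*16 = (7*(-240*4))*16 = (7*(-1*960))*16 = (7*(-960))*16 = -6720*16 = -107520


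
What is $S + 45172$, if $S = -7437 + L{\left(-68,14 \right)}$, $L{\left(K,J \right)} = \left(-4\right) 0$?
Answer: $37735$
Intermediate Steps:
$L{\left(K,J \right)} = 0$
$S = -7437$ ($S = -7437 + 0 = -7437$)
$S + 45172 = -7437 + 45172 = 37735$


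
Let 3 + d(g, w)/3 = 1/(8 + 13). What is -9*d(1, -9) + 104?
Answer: 1286/7 ≈ 183.71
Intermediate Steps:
d(g, w) = -62/7 (d(g, w) = -9 + 3/(8 + 13) = -9 + 3/21 = -9 + 3*(1/21) = -9 + ⅐ = -62/7)
-9*d(1, -9) + 104 = -9*(-62/7) + 104 = 558/7 + 104 = 1286/7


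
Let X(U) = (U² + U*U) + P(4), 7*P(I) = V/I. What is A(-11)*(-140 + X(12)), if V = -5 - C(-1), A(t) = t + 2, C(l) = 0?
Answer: -37251/28 ≈ -1330.4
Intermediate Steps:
A(t) = 2 + t
V = -5 (V = -5 - 1*0 = -5 + 0 = -5)
P(I) = -5/(7*I) (P(I) = (-5/I)/7 = -5/(7*I))
X(U) = -5/28 + 2*U² (X(U) = (U² + U*U) - 5/7/4 = (U² + U²) - 5/7*¼ = 2*U² - 5/28 = -5/28 + 2*U²)
A(-11)*(-140 + X(12)) = (2 - 11)*(-140 + (-5/28 + 2*12²)) = -9*(-140 + (-5/28 + 2*144)) = -9*(-140 + (-5/28 + 288)) = -9*(-140 + 8059/28) = -9*4139/28 = -37251/28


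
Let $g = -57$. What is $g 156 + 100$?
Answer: $-8792$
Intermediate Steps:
$g 156 + 100 = \left(-57\right) 156 + 100 = -8892 + 100 = -8792$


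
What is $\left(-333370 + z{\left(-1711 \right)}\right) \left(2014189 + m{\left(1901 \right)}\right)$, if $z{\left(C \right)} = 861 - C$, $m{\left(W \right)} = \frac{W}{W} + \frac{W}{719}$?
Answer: $- \frac{479063155829778}{719} \approx -6.6629 \cdot 10^{11}$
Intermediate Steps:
$m{\left(W \right)} = 1 + \frac{W}{719}$ ($m{\left(W \right)} = 1 + W \frac{1}{719} = 1 + \frac{W}{719}$)
$\left(-333370 + z{\left(-1711 \right)}\right) \left(2014189 + m{\left(1901 \right)}\right) = \left(-333370 + \left(861 - -1711\right)\right) \left(2014189 + \left(1 + \frac{1}{719} \cdot 1901\right)\right) = \left(-333370 + \left(861 + 1711\right)\right) \left(2014189 + \left(1 + \frac{1901}{719}\right)\right) = \left(-333370 + 2572\right) \left(2014189 + \frac{2620}{719}\right) = \left(-330798\right) \frac{1448204511}{719} = - \frac{479063155829778}{719}$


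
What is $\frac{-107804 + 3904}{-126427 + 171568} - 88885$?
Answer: $- \frac{4012461685}{45141} \approx -88887.0$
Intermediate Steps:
$\frac{-107804 + 3904}{-126427 + 171568} - 88885 = - \frac{103900}{45141} - 88885 = - \frac{4012461685}{45141}$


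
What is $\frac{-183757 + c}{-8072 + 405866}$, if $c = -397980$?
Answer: $- \frac{581737}{397794} \approx -1.4624$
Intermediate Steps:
$\frac{-183757 + c}{-8072 + 405866} = \frac{-183757 - 397980}{-8072 + 405866} = - \frac{581737}{397794}$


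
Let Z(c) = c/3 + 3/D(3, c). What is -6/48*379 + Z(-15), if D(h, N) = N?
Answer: -2103/40 ≈ -52.575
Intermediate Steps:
Z(c) = 3/c + c/3 (Z(c) = c/3 + 3/c = 3/c + c/3)
-6/48*379 + Z(-15) = -6/48*379 + (3/(-15) + (⅓)*(-15)) = -6*1/48*379 + (3*(-1/15) - 5) = -⅛*379 + (-⅕ - 5) = -379/8 - 26/5 = -2103/40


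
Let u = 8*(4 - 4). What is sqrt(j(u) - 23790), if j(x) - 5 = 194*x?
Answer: I*sqrt(23785) ≈ 154.22*I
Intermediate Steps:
u = 0 (u = 8*0 = 0)
j(x) = 5 + 194*x
sqrt(j(u) - 23790) = sqrt((5 + 194*0) - 23790) = sqrt((5 + 0) - 23790) = sqrt(5 - 23790) = sqrt(-23785) = I*sqrt(23785)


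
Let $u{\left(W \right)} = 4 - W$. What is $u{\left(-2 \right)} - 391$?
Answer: $-385$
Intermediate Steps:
$u{\left(-2 \right)} - 391 = \left(4 - -2\right) - 391 = \left(4 + 2\right) - 391 = 6 - 391 = -385$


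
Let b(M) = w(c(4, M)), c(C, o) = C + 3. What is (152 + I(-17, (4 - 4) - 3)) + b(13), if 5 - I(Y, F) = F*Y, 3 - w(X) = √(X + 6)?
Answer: 109 - √13 ≈ 105.39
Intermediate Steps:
c(C, o) = 3 + C
w(X) = 3 - √(6 + X) (w(X) = 3 - √(X + 6) = 3 - √(6 + X))
I(Y, F) = 5 - F*Y
b(M) = 3 - √13 (b(M) = 3 - √(6 + (3 + 4)) = 3 - √(6 + 7) = 3 - √13)
(152 + I(-17, (4 - 4) - 3)) + b(13) = (152 + (5 - 1*((4 - 4) - 3)*(-17))) + (3 - √13) = (152 + (5 - 1*(0 - 3)*(-17))) + (3 - √13) = (152 + (5 - 1*(-3)*(-17))) + (3 - √13) = (152 + (5 - 51)) + (3 - √13) = (152 - 46) + (3 - √13) = 106 + (3 - √13) = 109 - √13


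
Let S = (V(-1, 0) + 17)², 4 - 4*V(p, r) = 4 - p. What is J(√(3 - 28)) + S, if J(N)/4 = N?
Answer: 4489/16 + 20*I ≈ 280.56 + 20.0*I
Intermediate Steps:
J(N) = 4*N
V(p, r) = p/4 (V(p, r) = 1 - (4 - p)/4 = 1 + (-1 + p/4) = p/4)
S = 4489/16 (S = ((¼)*(-1) + 17)² = (-¼ + 17)² = (67/4)² = 4489/16 ≈ 280.56)
J(√(3 - 28)) + S = 4*√(3 - 28) + 4489/16 = 4*√(-25) + 4489/16 = 4*(5*I) + 4489/16 = 20*I + 4489/16 = 4489/16 + 20*I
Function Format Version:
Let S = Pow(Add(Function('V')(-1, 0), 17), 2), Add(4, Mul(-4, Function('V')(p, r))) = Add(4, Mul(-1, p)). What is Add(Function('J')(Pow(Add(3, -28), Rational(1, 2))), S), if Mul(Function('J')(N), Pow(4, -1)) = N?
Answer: Add(Rational(4489, 16), Mul(20, I)) ≈ Add(280.56, Mul(20.000, I))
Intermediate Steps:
Function('J')(N) = Mul(4, N)
Function('V')(p, r) = Mul(Rational(1, 4), p) (Function('V')(p, r) = Add(1, Mul(Rational(-1, 4), Add(4, Mul(-1, p)))) = Add(1, Add(-1, Mul(Rational(1, 4), p))) = Mul(Rational(1, 4), p))
S = Rational(4489, 16) (S = Pow(Add(Mul(Rational(1, 4), -1), 17), 2) = Pow(Add(Rational(-1, 4), 17), 2) = Pow(Rational(67, 4), 2) = Rational(4489, 16) ≈ 280.56)
Add(Function('J')(Pow(Add(3, -28), Rational(1, 2))), S) = Add(Mul(4, Pow(Add(3, -28), Rational(1, 2))), Rational(4489, 16)) = Add(Mul(4, Pow(-25, Rational(1, 2))), Rational(4489, 16)) = Add(Mul(4, Mul(5, I)), Rational(4489, 16)) = Add(Mul(20, I), Rational(4489, 16)) = Add(Rational(4489, 16), Mul(20, I))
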